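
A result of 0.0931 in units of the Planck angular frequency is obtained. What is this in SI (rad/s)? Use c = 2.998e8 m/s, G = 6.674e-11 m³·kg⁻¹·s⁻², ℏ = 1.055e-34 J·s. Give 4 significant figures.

One Planck angular frequency: ω_P = √(c⁵/(ℏG)) = 1.855e43 rad/s.
0.0931 × 1.855e43 rad/s = 1.727e42 rad/s

1.727e42 rad/s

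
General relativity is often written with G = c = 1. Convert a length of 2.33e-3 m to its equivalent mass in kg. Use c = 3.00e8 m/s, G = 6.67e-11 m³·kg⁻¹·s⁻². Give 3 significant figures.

3.14e24 kg

Length → mass via c²/G.
2.33e-3 m × (c²/G) = 3.14e24 kg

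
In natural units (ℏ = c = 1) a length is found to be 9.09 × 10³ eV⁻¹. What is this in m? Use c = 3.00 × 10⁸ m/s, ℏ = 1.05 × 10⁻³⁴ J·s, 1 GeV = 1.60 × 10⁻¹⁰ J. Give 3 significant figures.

1.79 × 10⁻³ m

A length is [E]⁻¹ in ℏ=c=1; restore one factor of ℏc.
1 GeV⁻¹ → ℏc × (1 GeV in J)⁻¹ = 1.97 × 10⁻¹⁶ m.
Convert the energy scale: 9.09 × 10³ eV⁻¹ = 9.09 × 10¹² GeV⁻¹.
Result: 9.09 × 10¹² × 1.97 × 10⁻¹⁶ = 1.79 × 10⁻³ m.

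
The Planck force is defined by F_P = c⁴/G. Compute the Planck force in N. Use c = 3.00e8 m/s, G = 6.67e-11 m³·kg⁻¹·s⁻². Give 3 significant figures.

F_P = c⁴/G
  = 8.10e33 / 6.67e-11
  = 1.21e44 N

1.21e44 N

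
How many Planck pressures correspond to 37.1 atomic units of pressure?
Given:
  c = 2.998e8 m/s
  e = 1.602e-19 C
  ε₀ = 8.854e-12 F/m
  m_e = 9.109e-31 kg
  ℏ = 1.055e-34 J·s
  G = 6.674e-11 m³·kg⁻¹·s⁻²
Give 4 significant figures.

2.346e-99

atomic unit of pressure: P_au = E_h/a₀³ = m_e⁴e¹⁰/((4πε₀)⁵ℏ⁸) = 2.929e13 Pa
Planck pressure: p_P = c⁷/(ℏG²) = 4.632e113 Pa
37.1 × 2.929e13 / 4.632e113 = 2.346e-99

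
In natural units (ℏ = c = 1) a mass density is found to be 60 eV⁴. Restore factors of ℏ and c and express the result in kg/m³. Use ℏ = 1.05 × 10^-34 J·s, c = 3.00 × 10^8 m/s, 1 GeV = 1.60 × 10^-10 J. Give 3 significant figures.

1.40 × 10^-14 kg/m³

Mass density is [E]/(c²[L]³) = [E]⁴/(ℏ³c⁵).
1 GeV⁴ → 1/(ℏ³c⁵) × (1 GeV in J)⁴ = 2.33 × 10^20 kg/m³.
Convert the energy scale: 60 eV⁴ = 6.00 × 10^-35 GeV⁴.
Result: 6.00 × 10^-35 × 2.33 × 10^20 = 1.40 × 10^-14 kg/m³.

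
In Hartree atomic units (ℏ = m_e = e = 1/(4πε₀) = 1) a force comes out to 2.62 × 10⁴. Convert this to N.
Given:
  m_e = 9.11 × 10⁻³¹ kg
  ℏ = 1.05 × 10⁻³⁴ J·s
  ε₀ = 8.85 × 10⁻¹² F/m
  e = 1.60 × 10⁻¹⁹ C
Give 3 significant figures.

2.18 × 10⁻³ N

One atomic unit of force: F_au = E_h/a₀ = m_e²e⁶/((4πε₀)³ℏ⁴) = 8.33 × 10⁻⁸ N.
2.62 × 10⁴ × 8.33 × 10⁻⁸ N = 2.18 × 10⁻³ N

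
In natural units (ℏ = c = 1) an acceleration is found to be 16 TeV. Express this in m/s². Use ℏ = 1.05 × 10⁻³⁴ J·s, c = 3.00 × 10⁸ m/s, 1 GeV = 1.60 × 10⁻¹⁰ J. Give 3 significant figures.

Acceleration is [L]/[T]² = c·[E]/ℏ.
1 GeV → c/ℏ × (1 GeV in J) = 4.57 × 10³² m/s².
Convert the energy scale: 16 TeV = 1.60 × 10⁴ GeV.
Result: 1.60 × 10⁴ × 4.57 × 10³² = 7.31 × 10³⁶ m/s².

7.31 × 10³⁶ m/s²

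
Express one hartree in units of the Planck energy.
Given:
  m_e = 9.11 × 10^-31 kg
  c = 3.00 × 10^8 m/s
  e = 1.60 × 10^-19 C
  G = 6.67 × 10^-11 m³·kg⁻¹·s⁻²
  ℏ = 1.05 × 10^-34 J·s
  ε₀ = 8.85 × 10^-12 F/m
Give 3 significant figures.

hartree: E_h = m_e e⁴/(4πε₀ℏ)² = 4.38 × 10^-18 J
Planck energy: E_P = √(ℏc⁵/G) = 1.96 × 10^9 J
ratio = 4.38 × 10^-18 / 1.96 × 10^9 = 2.24 × 10^-27

2.24 × 10^-27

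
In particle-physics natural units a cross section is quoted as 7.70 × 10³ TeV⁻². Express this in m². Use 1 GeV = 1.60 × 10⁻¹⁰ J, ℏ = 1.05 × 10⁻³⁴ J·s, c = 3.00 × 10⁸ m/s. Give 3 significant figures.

Area is [L]² = [E]⁻²·(ℏc)²; restore (ℏc)².
1 GeV⁻² → (ℏc)² × (1 GeV in J)⁻² = 3.88 × 10⁻³² m².
Convert the energy scale: 7.70 × 10³ TeV⁻² = 7.70 × 10⁻³ GeV⁻².
Result: 7.70 × 10⁻³ × 3.88 × 10⁻³² = 2.98 × 10⁻³⁴ m².

2.98 × 10⁻³⁴ m²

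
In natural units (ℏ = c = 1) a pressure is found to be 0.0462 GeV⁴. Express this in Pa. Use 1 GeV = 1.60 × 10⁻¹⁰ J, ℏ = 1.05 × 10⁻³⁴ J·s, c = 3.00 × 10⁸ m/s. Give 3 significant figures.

Pressure is [E]/[L]³ = [E]⁴/(ℏc)³.
1 GeV⁴ → 1/(ℏc)³ × (1 GeV in J)⁴ = 2.10 × 10³⁷ Pa.
Result: 0.0462 × 2.10 × 10³⁷ = 9.69 × 10³⁵ Pa.

9.69 × 10³⁵ Pa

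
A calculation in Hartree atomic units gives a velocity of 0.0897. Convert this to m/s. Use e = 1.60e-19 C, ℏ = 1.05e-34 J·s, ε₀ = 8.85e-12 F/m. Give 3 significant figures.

1.97e5 m/s

One atomic unit of velocity: v_au = e²/(4πε₀ℏ) = 2.19e6 m/s.
0.0897 × 2.19e6 m/s = 1.97e5 m/s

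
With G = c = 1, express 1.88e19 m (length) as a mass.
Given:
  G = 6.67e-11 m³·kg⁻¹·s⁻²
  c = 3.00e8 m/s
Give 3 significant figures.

2.54e46 kg

Length → mass via c²/G.
1.88e19 m × (c²/G) = 2.54e46 kg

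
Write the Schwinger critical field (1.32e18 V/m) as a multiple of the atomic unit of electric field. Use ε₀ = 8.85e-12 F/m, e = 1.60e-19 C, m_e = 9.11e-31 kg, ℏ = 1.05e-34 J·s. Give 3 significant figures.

atomic unit of electric field: E_au = E_h/(e a₀) = m_e²e⁵/((4πε₀)³ℏ⁴) = 5.20e11 V/m.
1.32e18 / 5.20e11 = 2.54e6

2.54e6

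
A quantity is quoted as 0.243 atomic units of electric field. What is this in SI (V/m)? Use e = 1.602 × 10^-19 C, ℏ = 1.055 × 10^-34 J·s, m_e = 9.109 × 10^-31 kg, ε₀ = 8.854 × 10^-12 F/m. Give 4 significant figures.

1.247 × 10^11 V/m

One atomic unit of electric field: E_au = E_h/(e a₀) = m_e²e⁵/((4πε₀)³ℏ⁴) = 5.131 × 10^11 V/m.
0.243 × 5.131 × 10^11 V/m = 1.247 × 10^11 V/m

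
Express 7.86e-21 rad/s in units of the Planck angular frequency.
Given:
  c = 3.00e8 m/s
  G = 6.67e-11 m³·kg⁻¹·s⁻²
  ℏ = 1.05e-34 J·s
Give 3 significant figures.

Planck angular frequency: ω_P = √(c⁵/(ℏG)) = 1.86e43 rad/s.
7.86e-21 / 1.86e43 = 4.22e-64

4.22e-64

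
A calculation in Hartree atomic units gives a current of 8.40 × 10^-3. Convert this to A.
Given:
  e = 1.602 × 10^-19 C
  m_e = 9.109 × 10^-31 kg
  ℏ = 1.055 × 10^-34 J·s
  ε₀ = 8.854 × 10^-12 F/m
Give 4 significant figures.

5.554 × 10^-5 A

One atomic unit of electric current: I_au = e E_h/ℏ = m_e e⁵/((4πε₀)²ℏ³) = 6.612 × 10^-3 A.
8.40 × 10^-3 × 6.612 × 10^-3 A = 5.554 × 10^-5 A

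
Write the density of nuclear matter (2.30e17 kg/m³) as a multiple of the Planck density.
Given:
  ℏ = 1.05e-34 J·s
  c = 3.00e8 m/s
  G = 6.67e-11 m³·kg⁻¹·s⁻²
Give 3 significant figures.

4.42e-80

Planck density: ρ_P = c⁵/(ℏG²) = 5.20e96 kg/m³.
2.30e17 / 5.20e96 = 4.42e-80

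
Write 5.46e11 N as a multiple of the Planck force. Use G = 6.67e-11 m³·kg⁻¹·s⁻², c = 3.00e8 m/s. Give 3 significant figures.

4.50e-33

Planck force: F_P = c⁴/G = 1.21e44 N.
5.46e11 / 1.21e44 = 4.50e-33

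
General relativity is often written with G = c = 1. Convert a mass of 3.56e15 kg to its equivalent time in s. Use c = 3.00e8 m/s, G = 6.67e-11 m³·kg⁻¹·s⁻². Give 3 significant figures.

Mass → time via G/c³.
3.56e15 kg × (G/c³) = 8.79e-21 s

8.79e-21 s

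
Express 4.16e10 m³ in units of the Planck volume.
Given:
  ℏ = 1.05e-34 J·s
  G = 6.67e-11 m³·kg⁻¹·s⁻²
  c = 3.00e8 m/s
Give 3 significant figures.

Planck volume: V_P = (ℏG/c³)^(3/2) = 4.18e-105 m³.
4.16e10 / 4.18e-105 = 9.96e114

9.96e114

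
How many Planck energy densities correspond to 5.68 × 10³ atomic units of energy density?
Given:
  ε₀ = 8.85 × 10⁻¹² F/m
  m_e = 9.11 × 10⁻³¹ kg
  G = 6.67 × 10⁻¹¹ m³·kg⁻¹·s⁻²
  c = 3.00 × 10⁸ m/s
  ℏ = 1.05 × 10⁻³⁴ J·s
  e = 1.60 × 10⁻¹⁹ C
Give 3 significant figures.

atomic unit of energy density: u_au = E_h/a₀³ = m_e⁴e¹⁰/((4πε₀)⁵ℏ⁸) = 3.01 × 10¹³ J/m³
Planck energy density: u_P = c⁷/(ℏG²) = 4.68 × 10¹¹³ J/m³
5.68 × 10³ × 3.01 × 10¹³ / 4.68 × 10¹¹³ = 3.66 × 10⁻⁹⁷

3.66 × 10⁻⁹⁷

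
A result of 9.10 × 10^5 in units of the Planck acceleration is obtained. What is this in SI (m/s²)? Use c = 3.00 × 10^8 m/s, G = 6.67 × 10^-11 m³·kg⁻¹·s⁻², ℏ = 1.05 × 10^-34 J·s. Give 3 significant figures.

One Planck acceleration: a_P = √(c⁷/(ℏG)) = 5.59 × 10^51 m/s².
9.10 × 10^5 × 5.59 × 10^51 m/s² = 5.09 × 10^57 m/s²

5.09 × 10^57 m/s²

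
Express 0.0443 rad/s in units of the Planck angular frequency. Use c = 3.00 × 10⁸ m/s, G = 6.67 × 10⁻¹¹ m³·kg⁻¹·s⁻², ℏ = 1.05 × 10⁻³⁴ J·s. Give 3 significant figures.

Planck angular frequency: ω_P = √(c⁵/(ℏG)) = 1.86 × 10⁴³ rad/s.
0.0443 / 1.86 × 10⁴³ = 2.38 × 10⁻⁴⁵

2.38 × 10⁻⁴⁵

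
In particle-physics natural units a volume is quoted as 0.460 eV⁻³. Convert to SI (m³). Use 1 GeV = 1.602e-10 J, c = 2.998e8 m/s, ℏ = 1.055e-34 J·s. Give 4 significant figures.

Volume is [L]³ = [E]⁻³·(ℏc)³.
1 GeV⁻³ → (ℏc)³ × (1 GeV in J)⁻³ = 7.696e-48 m³.
Convert the energy scale: 0.460 eV⁻³ = 4.60e26 GeV⁻³.
Result: 4.60e26 × 7.696e-48 = 3.540e-21 m³.

3.540e-21 m³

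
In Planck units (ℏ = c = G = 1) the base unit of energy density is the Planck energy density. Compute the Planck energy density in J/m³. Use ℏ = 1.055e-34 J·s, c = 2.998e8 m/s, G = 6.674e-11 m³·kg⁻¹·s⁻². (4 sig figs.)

u_P = c⁷/(ℏG²)
  = 2.177e59 / 4.699e-55
  = 4.632e113 J/m³

4.632e113 J/m³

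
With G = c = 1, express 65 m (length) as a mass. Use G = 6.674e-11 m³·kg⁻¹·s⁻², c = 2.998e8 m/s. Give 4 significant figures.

8.754e28 kg

Length → mass via c²/G.
65 m × (c²/G) = 8.754e28 kg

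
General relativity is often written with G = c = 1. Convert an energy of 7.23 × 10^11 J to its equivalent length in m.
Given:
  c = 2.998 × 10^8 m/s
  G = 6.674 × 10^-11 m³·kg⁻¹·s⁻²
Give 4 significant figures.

5.973 × 10^-33 m

Energy → length via G/c⁴.
7.23 × 10^11 J × (G/c⁴) = 5.973 × 10^-33 m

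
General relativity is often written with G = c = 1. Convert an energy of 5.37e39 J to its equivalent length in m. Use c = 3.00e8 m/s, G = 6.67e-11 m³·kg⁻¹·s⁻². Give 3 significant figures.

4.42e-5 m

Energy → length via G/c⁴.
5.37e39 J × (G/c⁴) = 4.42e-5 m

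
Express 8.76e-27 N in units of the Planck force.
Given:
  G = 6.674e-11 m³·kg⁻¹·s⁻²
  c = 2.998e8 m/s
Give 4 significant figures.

7.237e-71

Planck force: F_P = c⁴/G = 1.210e44 N.
8.76e-27 / 1.210e44 = 7.237e-71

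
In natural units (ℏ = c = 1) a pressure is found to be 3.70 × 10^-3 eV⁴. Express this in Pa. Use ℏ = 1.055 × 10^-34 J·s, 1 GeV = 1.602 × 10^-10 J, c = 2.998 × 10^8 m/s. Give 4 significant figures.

Pressure is [E]/[L]³ = [E]⁴/(ℏc)³.
1 GeV⁴ → 1/(ℏc)³ × (1 GeV in J)⁴ = 2.082 × 10^37 Pa.
Convert the energy scale: 3.70 × 10^-3 eV⁴ = 3.70 × 10^-39 GeV⁴.
Result: 3.70 × 10^-39 × 2.082 × 10^37 = 0.07702 Pa.

0.07702 Pa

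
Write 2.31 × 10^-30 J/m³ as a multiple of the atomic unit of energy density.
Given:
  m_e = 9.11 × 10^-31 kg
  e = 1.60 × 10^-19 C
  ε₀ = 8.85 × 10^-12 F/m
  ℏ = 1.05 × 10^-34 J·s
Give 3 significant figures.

7.67 × 10^-44

atomic unit of energy density: u_au = E_h/a₀³ = m_e⁴e¹⁰/((4πε₀)⁵ℏ⁸) = 3.01 × 10^13 J/m³.
2.31 × 10^-30 / 3.01 × 10^13 = 7.67 × 10^-44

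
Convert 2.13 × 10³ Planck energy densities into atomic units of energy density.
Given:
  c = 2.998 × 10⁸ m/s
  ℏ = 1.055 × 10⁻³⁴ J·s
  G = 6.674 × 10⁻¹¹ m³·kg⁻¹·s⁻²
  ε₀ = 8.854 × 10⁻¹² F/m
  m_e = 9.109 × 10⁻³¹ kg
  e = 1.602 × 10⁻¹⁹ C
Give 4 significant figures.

Planck energy density: u_P = c⁷/(ℏG²) = 4.632 × 10¹¹³ J/m³
atomic unit of energy density: u_au = E_h/a₀³ = m_e⁴e¹⁰/((4πε₀)⁵ℏ⁸) = 2.929 × 10¹³ J/m³
2.13 × 10³ × 4.632 × 10¹¹³ / 2.929 × 10¹³ = 3.368 × 10¹⁰³

3.368 × 10¹⁰³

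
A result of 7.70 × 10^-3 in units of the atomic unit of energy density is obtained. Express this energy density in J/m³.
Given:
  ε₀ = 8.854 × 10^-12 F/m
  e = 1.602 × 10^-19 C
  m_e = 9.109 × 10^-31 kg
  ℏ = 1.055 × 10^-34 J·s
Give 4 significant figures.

2.255 × 10^11 J/m³

One atomic unit of energy density: u_au = E_h/a₀³ = m_e⁴e¹⁰/((4πε₀)⁵ℏ⁸) = 2.929 × 10^13 J/m³.
7.70 × 10^-3 × 2.929 × 10^13 J/m³ = 2.255 × 10^11 J/m³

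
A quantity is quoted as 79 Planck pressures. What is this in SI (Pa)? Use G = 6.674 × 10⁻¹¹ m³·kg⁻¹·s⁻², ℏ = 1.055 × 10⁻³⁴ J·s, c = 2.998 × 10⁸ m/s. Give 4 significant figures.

One Planck pressure: p_P = c⁷/(ℏG²) = 4.632 × 10¹¹³ Pa.
79 × 4.632 × 10¹¹³ Pa = 3.660 × 10¹¹⁵ Pa

3.660 × 10¹¹⁵ Pa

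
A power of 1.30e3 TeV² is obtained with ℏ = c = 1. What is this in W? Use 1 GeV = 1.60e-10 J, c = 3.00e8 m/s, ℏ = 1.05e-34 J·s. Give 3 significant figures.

3.17e23 W

Power is [E]/[T] = [E]²/ℏ.
1 GeV² → 1/ℏ × (1 GeV in J)² = 2.44e14 W.
Convert the energy scale: 1.30e3 TeV² = 1.30e9 GeV².
Result: 1.30e9 × 2.44e14 = 3.17e23 W.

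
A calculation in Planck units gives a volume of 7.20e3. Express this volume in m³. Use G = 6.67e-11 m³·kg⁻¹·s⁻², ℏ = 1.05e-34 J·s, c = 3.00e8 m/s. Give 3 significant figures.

3.01e-101 m³

One Planck volume: V_P = (ℏG/c³)^(3/2) = 4.18e-105 m³.
7.20e3 × 4.18e-105 m³ = 3.01e-101 m³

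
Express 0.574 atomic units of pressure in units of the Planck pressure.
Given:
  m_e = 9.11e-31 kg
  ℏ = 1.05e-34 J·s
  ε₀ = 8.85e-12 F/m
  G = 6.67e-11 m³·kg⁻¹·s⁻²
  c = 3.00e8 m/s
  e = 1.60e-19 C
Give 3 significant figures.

atomic unit of pressure: P_au = E_h/a₀³ = m_e⁴e¹⁰/((4πε₀)⁵ℏ⁸) = 3.01e13 Pa
Planck pressure: p_P = c⁷/(ℏG²) = 4.68e113 Pa
0.574 × 3.01e13 / 4.68e113 = 3.69e-101

3.69e-101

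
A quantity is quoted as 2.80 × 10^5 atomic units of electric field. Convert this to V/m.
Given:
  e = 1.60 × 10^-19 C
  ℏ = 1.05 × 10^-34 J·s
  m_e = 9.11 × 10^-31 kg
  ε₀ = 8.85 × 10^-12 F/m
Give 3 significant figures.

1.46 × 10^17 V/m

One atomic unit of electric field: E_au = E_h/(e a₀) = m_e²e⁵/((4πε₀)³ℏ⁴) = 5.20 × 10^11 V/m.
2.80 × 10^5 × 5.20 × 10^11 V/m = 1.46 × 10^17 V/m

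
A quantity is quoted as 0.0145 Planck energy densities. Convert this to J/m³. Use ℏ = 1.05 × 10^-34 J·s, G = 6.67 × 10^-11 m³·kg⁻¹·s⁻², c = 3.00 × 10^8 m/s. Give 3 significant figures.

6.79 × 10^111 J/m³

One Planck energy density: u_P = c⁷/(ℏG²) = 4.68 × 10^113 J/m³.
0.0145 × 4.68 × 10^113 J/m³ = 6.79 × 10^111 J/m³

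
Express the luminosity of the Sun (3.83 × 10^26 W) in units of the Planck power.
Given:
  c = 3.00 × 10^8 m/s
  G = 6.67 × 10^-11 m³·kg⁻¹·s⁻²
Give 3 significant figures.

Planck power: P_P = c⁵/G = 3.64 × 10^52 W.
3.83 × 10^26 / 3.64 × 10^52 = 1.05 × 10^-26

1.05 × 10^-26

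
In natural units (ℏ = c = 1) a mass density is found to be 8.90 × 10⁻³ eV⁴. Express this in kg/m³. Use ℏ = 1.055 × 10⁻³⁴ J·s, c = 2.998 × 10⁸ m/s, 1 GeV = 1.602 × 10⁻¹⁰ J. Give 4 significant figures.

Mass density is [E]/(c²[L]³) = [E]⁴/(ℏ³c⁵).
1 GeV⁴ → 1/(ℏ³c⁵) × (1 GeV in J)⁴ = 2.316 × 10²⁰ kg/m³.
Convert the energy scale: 8.90 × 10⁻³ eV⁴ = 8.90 × 10⁻³⁹ GeV⁴.
Result: 8.90 × 10⁻³⁹ × 2.316 × 10²⁰ = 2.061 × 10⁻¹⁸ kg/m³.

2.061 × 10⁻¹⁸ kg/m³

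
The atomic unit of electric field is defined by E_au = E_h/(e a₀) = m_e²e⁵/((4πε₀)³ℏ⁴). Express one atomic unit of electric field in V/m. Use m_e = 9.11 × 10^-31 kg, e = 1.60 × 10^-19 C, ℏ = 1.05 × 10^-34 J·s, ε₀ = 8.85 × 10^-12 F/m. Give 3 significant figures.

E_au = E_h/(e a₀) = m_e²e⁵/((4πε₀)³ℏ⁴)
E_h = 4.38 × 10^-18 J
a₀ = 5.26 × 10^-11 m
E_h/(e·a₀) = 5.20 × 10^11 V/m

5.20 × 10^11 V/m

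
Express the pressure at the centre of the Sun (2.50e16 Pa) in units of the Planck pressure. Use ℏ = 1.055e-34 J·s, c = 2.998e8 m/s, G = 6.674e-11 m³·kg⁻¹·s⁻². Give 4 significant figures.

Planck pressure: p_P = c⁷/(ℏG²) = 4.632e113 Pa.
2.50e16 / 4.632e113 = 5.397e-98

5.397e-98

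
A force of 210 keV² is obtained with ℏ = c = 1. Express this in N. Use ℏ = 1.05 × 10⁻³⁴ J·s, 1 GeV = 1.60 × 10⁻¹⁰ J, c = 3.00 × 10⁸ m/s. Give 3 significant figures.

1.71 × 10⁻⁴ N

Force is [E]/[L] = [E]²/(ℏc); restore (ℏc)⁻¹.
1 GeV² → 1/(ℏc) × (1 GeV in J)² = 8.13 × 10⁵ N.
Convert the energy scale: 210 keV² = 2.10 × 10⁻¹⁰ GeV².
Result: 2.10 × 10⁻¹⁰ × 8.13 × 10⁵ = 1.71 × 10⁻⁴ N.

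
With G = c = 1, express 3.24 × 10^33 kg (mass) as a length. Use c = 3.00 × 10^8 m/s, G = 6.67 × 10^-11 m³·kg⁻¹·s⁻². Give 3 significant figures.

In G = c = 1 units mass has dimensions of length; the conversion factor is G/c².
3.24 × 10^33 kg × (G/c²) = 2.40 × 10^6 m

2.40 × 10^6 m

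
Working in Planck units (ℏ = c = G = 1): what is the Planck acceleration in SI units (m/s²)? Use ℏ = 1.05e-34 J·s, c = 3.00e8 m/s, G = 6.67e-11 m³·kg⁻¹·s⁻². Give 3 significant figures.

5.59e51 m/s²

From ℏ = c = G = 1 the acceleration scale is a_P = √(c⁷/(ℏG)).
  = √(3.12e103)
  = 5.59e51 m/s²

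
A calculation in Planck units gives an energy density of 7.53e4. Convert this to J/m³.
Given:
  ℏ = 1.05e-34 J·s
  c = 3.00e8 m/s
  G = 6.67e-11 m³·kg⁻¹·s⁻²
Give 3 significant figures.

3.53e118 J/m³

One Planck energy density: u_P = c⁷/(ℏG²) = 4.68e113 J/m³.
7.53e4 × 4.68e113 J/m³ = 3.53e118 J/m³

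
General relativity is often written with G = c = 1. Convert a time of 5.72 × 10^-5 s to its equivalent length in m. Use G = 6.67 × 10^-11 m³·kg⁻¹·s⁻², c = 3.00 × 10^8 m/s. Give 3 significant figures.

Time → length via c.
5.72 × 10^-5 s × (c) = 1.72 × 10^4 m

1.72 × 10^4 m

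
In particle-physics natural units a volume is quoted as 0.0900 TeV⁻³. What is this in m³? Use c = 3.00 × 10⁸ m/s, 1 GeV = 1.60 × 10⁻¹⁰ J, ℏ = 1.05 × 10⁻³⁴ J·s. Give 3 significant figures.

6.87 × 10⁻⁵⁸ m³

Volume is [L]³ = [E]⁻³·(ℏc)³.
1 GeV⁻³ → (ℏc)³ × (1 GeV in J)⁻³ = 7.63 × 10⁻⁴⁸ m³.
Convert the energy scale: 0.0900 TeV⁻³ = 9.00 × 10⁻¹¹ GeV⁻³.
Result: 9.00 × 10⁻¹¹ × 7.63 × 10⁻⁴⁸ = 6.87 × 10⁻⁵⁸ m³.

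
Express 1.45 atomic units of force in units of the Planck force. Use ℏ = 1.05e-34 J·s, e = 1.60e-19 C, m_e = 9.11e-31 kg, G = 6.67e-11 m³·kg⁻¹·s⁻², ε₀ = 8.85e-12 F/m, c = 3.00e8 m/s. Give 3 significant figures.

9.94e-52

atomic unit of force: F_au = E_h/a₀ = m_e²e⁶/((4πε₀)³ℏ⁴) = 8.33e-8 N
Planck force: F_P = c⁴/G = 1.21e44 N
1.45 × 8.33e-8 / 1.21e44 = 9.94e-52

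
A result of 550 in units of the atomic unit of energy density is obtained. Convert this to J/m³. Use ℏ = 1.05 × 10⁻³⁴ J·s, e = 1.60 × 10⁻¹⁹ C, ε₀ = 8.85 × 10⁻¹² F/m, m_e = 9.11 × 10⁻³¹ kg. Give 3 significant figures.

One atomic unit of energy density: u_au = E_h/a₀³ = m_e⁴e¹⁰/((4πε₀)⁵ℏ⁸) = 3.01 × 10¹³ J/m³.
550 × 3.01 × 10¹³ J/m³ = 1.66 × 10¹⁶ J/m³

1.66 × 10¹⁶ J/m³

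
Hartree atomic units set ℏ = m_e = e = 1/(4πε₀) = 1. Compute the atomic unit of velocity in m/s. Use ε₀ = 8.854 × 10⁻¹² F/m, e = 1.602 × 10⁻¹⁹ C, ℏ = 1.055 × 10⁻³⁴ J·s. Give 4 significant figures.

2.186 × 10⁶ m/s

Dimensional analysis gives v_au = e²/(4πε₀ℏ).
  = 2.566 × 10⁻³⁸ / 1.174 × 10⁻⁴⁴
  = 2.186 × 10⁶ m/s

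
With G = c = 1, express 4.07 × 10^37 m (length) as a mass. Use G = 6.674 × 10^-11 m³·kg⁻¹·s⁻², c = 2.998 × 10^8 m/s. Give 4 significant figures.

5.481 × 10^64 kg

Length → mass via c²/G.
4.07 × 10^37 m × (c²/G) = 5.481 × 10^64 kg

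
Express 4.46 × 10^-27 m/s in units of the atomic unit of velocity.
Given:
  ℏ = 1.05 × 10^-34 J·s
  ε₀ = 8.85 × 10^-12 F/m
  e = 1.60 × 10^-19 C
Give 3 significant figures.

2.03 × 10^-33

atomic unit of velocity: v_au = e²/(4πε₀ℏ) = 2.19 × 10^6 m/s.
4.46 × 10^-27 / 2.19 × 10^6 = 2.03 × 10^-33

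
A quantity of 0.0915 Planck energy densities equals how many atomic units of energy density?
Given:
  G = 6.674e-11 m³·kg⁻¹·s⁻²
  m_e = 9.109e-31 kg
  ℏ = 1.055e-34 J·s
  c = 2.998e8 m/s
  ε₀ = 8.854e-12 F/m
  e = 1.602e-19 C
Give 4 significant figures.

1.447e99

Planck energy density: u_P = c⁷/(ℏG²) = 4.632e113 J/m³
atomic unit of energy density: u_au = E_h/a₀³ = m_e⁴e¹⁰/((4πε₀)⁵ℏ⁸) = 2.929e13 J/m³
0.0915 × 4.632e113 / 2.929e13 = 1.447e99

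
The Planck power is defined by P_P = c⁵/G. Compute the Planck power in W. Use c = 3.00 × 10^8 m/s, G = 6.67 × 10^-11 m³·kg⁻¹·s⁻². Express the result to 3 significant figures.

P_P = c⁵/G
  = 2.43 × 10^42 / 6.67 × 10^-11
  = 3.64 × 10^52 W

3.64 × 10^52 W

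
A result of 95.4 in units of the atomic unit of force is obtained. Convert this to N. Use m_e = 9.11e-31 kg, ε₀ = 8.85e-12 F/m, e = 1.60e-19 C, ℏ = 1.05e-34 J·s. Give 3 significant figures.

7.94e-6 N

One atomic unit of force: F_au = E_h/a₀ = m_e²e⁶/((4πε₀)³ℏ⁴) = 8.33e-8 N.
95.4 × 8.33e-8 N = 7.94e-6 N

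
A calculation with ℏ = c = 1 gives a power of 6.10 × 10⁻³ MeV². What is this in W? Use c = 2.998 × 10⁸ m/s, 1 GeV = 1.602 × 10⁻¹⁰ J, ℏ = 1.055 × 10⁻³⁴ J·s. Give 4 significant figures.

Power is [E]/[T] = [E]²/ℏ.
1 GeV² → 1/ℏ × (1 GeV in J)² = 2.433 × 10¹⁴ W.
Convert the energy scale: 6.10 × 10⁻³ MeV² = 6.10 × 10⁻⁹ GeV².
Result: 6.10 × 10⁻⁹ × 2.433 × 10¹⁴ = 1.484 × 10⁶ W.

1.484 × 10⁶ W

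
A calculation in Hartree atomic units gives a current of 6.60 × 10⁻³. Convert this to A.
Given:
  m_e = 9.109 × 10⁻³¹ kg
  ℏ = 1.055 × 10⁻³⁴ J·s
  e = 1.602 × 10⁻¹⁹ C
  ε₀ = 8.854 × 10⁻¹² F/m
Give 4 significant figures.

4.364 × 10⁻⁵ A

One atomic unit of electric current: I_au = e E_h/ℏ = m_e e⁵/((4πε₀)²ℏ³) = 6.612 × 10⁻³ A.
6.60 × 10⁻³ × 6.612 × 10⁻³ A = 4.364 × 10⁻⁵ A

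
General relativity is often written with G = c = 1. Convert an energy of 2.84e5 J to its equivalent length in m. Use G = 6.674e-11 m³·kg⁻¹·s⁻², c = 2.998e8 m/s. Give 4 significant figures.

2.346e-39 m

Energy → length via G/c⁴.
2.84e5 J × (G/c⁴) = 2.346e-39 m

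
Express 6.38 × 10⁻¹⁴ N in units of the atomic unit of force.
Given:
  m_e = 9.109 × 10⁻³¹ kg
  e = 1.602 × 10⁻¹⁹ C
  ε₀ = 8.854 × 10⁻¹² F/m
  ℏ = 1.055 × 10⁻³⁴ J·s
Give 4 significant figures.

atomic unit of force: F_au = E_h/a₀ = m_e²e⁶/((4πε₀)³ℏ⁴) = 8.220 × 10⁻⁸ N.
6.38 × 10⁻¹⁴ / 8.220 × 10⁻⁸ = 7.762 × 10⁻⁷

7.762 × 10⁻⁷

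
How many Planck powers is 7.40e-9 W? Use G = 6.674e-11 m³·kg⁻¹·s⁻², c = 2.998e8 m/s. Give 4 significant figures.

Planck power: P_P = c⁵/G = 3.629e52 W.
7.40e-9 / 3.629e52 = 2.039e-61

2.039e-61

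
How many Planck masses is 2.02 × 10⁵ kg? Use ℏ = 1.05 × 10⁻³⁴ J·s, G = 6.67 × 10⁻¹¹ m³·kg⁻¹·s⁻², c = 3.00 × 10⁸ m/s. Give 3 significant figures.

Planck mass: m_P = √(ℏc/G) = 2.17 × 10⁻⁸ kg.
2.02 × 10⁵ / 2.17 × 10⁻⁸ = 9.30 × 10¹²

9.30 × 10¹²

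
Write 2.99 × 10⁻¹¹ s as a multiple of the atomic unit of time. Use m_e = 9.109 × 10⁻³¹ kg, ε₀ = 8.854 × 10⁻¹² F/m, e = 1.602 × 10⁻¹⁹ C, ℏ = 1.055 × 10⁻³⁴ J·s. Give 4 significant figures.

atomic unit of time: τ_au = (4πε₀)²ℏ³/(m_e e⁴) = 2.423 × 10⁻¹⁷ s.
2.99 × 10⁻¹¹ / 2.423 × 10⁻¹⁷ = 1.234 × 10⁶

1.234 × 10⁶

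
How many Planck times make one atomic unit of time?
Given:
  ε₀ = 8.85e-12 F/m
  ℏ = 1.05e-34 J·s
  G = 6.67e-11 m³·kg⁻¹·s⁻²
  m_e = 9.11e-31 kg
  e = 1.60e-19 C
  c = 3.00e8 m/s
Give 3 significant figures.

atomic unit of time: τ_au = (4πε₀)²ℏ³/(m_e e⁴) = 2.40e-17 s
Planck time: t_P = √(ℏG/c⁵) = 5.37e-44 s
ratio = 2.40e-17 / 5.37e-44 = 4.47e26

4.47e26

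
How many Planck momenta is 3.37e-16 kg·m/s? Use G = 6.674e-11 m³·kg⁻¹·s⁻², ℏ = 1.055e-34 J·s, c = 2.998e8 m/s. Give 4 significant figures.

Planck momentum: p_P = √(ℏc³/G) = 6.527 kg·m/s.
3.37e-16 / 6.527 = 5.164e-17

5.164e-17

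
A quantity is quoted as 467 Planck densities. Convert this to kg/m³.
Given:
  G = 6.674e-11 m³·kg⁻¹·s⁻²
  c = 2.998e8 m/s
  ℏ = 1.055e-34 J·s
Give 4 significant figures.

2.407e99 kg/m³

One Planck density: ρ_P = c⁵/(ℏG²) = 5.154e96 kg/m³.
467 × 5.154e96 kg/m³ = 2.407e99 kg/m³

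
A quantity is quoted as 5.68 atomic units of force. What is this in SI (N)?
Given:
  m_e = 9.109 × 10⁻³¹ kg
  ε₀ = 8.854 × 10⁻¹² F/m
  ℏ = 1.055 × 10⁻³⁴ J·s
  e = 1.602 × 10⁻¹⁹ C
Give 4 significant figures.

One atomic unit of force: F_au = E_h/a₀ = m_e²e⁶/((4πε₀)³ℏ⁴) = 8.220 × 10⁻⁸ N.
5.68 × 8.220 × 10⁻⁸ N = 4.669 × 10⁻⁷ N

4.669 × 10⁻⁷ N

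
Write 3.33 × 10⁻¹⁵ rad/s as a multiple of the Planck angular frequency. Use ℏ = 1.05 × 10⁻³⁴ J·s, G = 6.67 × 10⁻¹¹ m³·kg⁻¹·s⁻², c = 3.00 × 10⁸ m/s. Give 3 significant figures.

Planck angular frequency: ω_P = √(c⁵/(ℏG)) = 1.86 × 10⁴³ rad/s.
3.33 × 10⁻¹⁵ / 1.86 × 10⁴³ = 1.79 × 10⁻⁵⁸

1.79 × 10⁻⁵⁸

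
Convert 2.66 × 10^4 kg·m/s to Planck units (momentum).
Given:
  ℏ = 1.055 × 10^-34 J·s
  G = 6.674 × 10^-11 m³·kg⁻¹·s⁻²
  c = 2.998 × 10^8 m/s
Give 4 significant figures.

Planck momentum: p_P = √(ℏc³/G) = 6.527 kg·m/s.
2.66 × 10^4 / 6.527 = 4.076 × 10^3

4.076 × 10^3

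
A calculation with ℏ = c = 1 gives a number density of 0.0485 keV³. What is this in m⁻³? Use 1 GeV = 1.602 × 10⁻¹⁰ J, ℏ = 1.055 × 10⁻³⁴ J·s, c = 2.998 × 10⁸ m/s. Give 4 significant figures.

Number density is [L]⁻³ = [E]³/(ℏc)³.
1 GeV³ → 1/(ℏc)³ × (1 GeV in J)³ = 1.299 × 10⁴⁷ m⁻³.
Convert the energy scale: 0.0485 keV³ = 4.85 × 10⁻²⁰ GeV³.
Result: 4.85 × 10⁻²⁰ × 1.299 × 10⁴⁷ = 6.302 × 10²⁷ m⁻³.

6.302 × 10²⁷ m⁻³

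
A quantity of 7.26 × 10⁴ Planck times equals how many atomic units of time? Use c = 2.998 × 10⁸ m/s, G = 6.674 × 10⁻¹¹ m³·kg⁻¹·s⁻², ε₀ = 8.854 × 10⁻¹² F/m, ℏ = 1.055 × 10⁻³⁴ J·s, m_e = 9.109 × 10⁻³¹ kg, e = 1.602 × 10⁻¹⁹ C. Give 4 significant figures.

1.616 × 10⁻²²

Planck time: t_P = √(ℏG/c⁵) = 5.392 × 10⁻⁴⁴ s
atomic unit of time: τ_au = (4πε₀)²ℏ³/(m_e e⁴) = 2.423 × 10⁻¹⁷ s
7.26 × 10⁴ × 5.392 × 10⁻⁴⁴ / 2.423 × 10⁻¹⁷ = 1.616 × 10⁻²²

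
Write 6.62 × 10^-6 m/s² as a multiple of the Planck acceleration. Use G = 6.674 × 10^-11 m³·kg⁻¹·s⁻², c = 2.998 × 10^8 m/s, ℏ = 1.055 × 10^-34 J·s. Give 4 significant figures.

1.191 × 10^-57

Planck acceleration: a_P = √(c⁷/(ℏG)) = 5.560 × 10^51 m/s².
6.62 × 10^-6 / 5.560 × 10^51 = 1.191 × 10^-57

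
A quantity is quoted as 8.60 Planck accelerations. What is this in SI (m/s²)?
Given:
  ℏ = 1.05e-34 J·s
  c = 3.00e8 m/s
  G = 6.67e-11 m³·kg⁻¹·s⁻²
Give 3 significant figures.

One Planck acceleration: a_P = √(c⁷/(ℏG)) = 5.59e51 m/s².
8.60 × 5.59e51 m/s² = 4.81e52 m/s²

4.81e52 m/s²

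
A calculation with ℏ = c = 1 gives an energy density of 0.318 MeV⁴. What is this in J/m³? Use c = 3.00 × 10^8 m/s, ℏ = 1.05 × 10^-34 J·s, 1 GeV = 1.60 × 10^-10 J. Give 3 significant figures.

6.67 × 10^24 J/m³

[E]/[L]³ = [E]⁴/(ℏc)³; restore (ℏc)⁻³.
1 GeV⁴ → 1/(ℏc)³ × (1 GeV in J)⁴ = 2.10 × 10^37 J/m³.
Convert the energy scale: 0.318 MeV⁴ = 3.18 × 10^-13 GeV⁴.
Result: 3.18 × 10^-13 × 2.10 × 10^37 = 6.67 × 10^24 J/m³.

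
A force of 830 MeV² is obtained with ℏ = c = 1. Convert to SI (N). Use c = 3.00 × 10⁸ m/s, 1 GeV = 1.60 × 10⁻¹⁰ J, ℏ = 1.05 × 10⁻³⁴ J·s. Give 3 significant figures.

675 N

Force is [E]/[L] = [E]²/(ℏc); restore (ℏc)⁻¹.
1 GeV² → 1/(ℏc) × (1 GeV in J)² = 8.13 × 10⁵ N.
Convert the energy scale: 830 MeV² = 8.30 × 10⁻⁴ GeV².
Result: 8.30 × 10⁻⁴ × 8.13 × 10⁵ = 675 N.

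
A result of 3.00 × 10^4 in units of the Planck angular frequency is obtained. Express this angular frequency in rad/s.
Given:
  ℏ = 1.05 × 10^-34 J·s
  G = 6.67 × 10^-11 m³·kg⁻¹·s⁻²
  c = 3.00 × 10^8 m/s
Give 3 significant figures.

5.59 × 10^47 rad/s

One Planck angular frequency: ω_P = √(c⁵/(ℏG)) = 1.86 × 10^43 rad/s.
3.00 × 10^4 × 1.86 × 10^43 rad/s = 5.59 × 10^47 rad/s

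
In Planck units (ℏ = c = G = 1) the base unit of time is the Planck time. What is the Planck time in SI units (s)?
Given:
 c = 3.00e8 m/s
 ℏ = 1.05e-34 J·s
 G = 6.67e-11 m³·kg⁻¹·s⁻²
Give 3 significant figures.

5.37e-44 s

t_P = √(ℏG/c⁵)
  = √(2.88e-87)
  = 5.37e-44 s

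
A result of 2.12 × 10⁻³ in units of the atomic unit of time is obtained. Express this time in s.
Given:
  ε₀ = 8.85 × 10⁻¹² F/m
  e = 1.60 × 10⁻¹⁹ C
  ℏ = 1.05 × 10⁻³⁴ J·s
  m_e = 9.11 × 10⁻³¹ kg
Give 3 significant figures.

One atomic unit of time: τ_au = (4πε₀)²ℏ³/(m_e e⁴) = 2.40 × 10⁻¹⁷ s.
2.12 × 10⁻³ × 2.40 × 10⁻¹⁷ s = 5.08 × 10⁻²⁰ s

5.08 × 10⁻²⁰ s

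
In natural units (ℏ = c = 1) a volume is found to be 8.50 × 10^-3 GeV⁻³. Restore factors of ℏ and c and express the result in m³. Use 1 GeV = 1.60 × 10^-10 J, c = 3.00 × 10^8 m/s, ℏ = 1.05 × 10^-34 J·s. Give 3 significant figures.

6.49 × 10^-50 m³

Volume is [L]³ = [E]⁻³·(ℏc)³.
1 GeV⁻³ → (ℏc)³ × (1 GeV in J)⁻³ = 7.63 × 10^-48 m³.
Result: 8.50 × 10^-3 × 7.63 × 10^-48 = 6.49 × 10^-50 m³.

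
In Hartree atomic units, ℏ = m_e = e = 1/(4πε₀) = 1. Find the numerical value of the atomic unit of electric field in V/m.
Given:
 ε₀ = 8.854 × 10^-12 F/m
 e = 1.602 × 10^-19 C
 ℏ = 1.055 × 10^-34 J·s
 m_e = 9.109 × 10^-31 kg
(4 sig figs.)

From ℏ = m_e = e = 1/(4πε₀) = 1 the electric field scale is E_au = E_h/(e a₀) = m_e²e⁵/((4πε₀)³ℏ⁴).
E_h = 4.354 × 10^-18 J
a₀ = 5.297 × 10^-11 m
E_h/(e·a₀) = 5.131 × 10^11 V/m

5.131 × 10^11 V/m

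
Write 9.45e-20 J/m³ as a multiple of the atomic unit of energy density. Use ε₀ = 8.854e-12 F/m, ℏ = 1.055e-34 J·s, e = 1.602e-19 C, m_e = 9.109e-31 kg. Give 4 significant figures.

atomic unit of energy density: u_au = E_h/a₀³ = m_e⁴e¹⁰/((4πε₀)⁵ℏ⁸) = 2.929e13 J/m³.
9.45e-20 / 2.929e13 = 3.226e-33

3.226e-33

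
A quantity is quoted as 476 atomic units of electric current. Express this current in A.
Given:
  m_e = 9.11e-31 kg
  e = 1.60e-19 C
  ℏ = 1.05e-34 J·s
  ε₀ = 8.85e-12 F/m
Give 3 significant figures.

3.18 A

One atomic unit of electric current: I_au = e E_h/ℏ = m_e e⁵/((4πε₀)²ℏ³) = 6.67e-3 A.
476 × 6.67e-3 A = 3.18 A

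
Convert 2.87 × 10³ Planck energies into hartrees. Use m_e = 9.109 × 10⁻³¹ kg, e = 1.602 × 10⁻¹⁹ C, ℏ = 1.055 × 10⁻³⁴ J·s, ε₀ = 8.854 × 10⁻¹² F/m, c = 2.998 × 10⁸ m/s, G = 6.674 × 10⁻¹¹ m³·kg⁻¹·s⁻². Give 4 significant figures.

Planck energy: E_P = √(ℏc⁵/G) = 1.957 × 10⁹ J
hartree: E_h = m_e e⁴/(4πε₀ℏ)² = 4.354 × 10⁻¹⁸ J
2.87 × 10³ × 1.957 × 10⁹ / 4.354 × 10⁻¹⁸ = 1.290 × 10³⁰

1.290 × 10³⁰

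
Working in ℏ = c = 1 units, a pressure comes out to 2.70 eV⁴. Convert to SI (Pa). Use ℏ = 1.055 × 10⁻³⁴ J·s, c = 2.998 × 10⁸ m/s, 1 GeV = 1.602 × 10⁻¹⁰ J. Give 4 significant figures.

56.20 Pa

Pressure is [E]/[L]³ = [E]⁴/(ℏc)³.
1 GeV⁴ → 1/(ℏc)³ × (1 GeV in J)⁴ = 2.082 × 10³⁷ Pa.
Convert the energy scale: 2.70 eV⁴ = 2.70 × 10⁻³⁶ GeV⁴.
Result: 2.70 × 10⁻³⁶ × 2.082 × 10³⁷ = 56.20 Pa.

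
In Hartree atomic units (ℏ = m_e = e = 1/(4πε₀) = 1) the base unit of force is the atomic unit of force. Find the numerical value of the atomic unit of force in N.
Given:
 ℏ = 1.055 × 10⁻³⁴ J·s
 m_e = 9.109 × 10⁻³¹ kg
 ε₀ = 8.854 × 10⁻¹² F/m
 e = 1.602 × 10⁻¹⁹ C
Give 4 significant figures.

F_au = E_h/a₀ = m_e²e⁶/((4πε₀)³ℏ⁴)
E_h = 4.354 × 10⁻¹⁸ J
a₀ = 5.297 × 10⁻¹¹ m
E_h/a₀ = 8.220 × 10⁻⁸ N

8.220 × 10⁻⁸ N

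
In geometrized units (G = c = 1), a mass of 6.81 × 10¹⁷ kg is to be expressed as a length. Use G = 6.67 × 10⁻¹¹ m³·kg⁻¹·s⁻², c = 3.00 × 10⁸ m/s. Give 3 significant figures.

In G = c = 1 units mass has dimensions of length; the conversion factor is G/c².
6.81 × 10¹⁷ kg × (G/c²) = 5.05 × 10⁻¹⁰ m

5.05 × 10⁻¹⁰ m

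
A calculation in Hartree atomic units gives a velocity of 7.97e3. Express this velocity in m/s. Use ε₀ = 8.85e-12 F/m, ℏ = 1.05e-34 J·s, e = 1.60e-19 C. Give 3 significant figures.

1.75e10 m/s

One atomic unit of velocity: v_au = e²/(4πε₀ℏ) = 2.19e6 m/s.
7.97e3 × 2.19e6 m/s = 1.75e10 m/s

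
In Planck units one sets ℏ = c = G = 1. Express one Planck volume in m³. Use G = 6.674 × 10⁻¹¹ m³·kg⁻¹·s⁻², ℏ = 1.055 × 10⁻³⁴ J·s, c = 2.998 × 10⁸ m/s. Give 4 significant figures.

4.224 × 10⁻¹⁰⁵ m³

V_P = (ℏG/c³)^(3/2)
  = √(1.784 × 10⁻²⁰⁹)
  = 4.224 × 10⁻¹⁰⁵ m³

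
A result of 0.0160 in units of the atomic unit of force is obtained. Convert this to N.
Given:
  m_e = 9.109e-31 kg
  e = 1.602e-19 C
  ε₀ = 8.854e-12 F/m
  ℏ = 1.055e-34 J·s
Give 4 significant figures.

One atomic unit of force: F_au = E_h/a₀ = m_e²e⁶/((4πε₀)³ℏ⁴) = 8.220e-8 N.
0.0160 × 8.220e-8 N = 1.315e-9 N

1.315e-9 N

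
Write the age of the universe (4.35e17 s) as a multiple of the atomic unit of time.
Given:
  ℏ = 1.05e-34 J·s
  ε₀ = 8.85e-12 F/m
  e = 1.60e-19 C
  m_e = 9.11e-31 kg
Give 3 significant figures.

atomic unit of time: τ_au = (4πε₀)²ℏ³/(m_e e⁴) = 2.40e-17 s.
4.35e17 / 2.40e-17 = 1.81e34

1.81e34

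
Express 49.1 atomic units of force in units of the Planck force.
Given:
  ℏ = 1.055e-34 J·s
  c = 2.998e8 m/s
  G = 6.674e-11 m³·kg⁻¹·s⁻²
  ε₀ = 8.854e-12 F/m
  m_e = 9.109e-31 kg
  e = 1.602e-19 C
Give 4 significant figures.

3.334e-50

atomic unit of force: F_au = E_h/a₀ = m_e²e⁶/((4πε₀)³ℏ⁴) = 8.220e-8 N
Planck force: F_P = c⁴/G = 1.210e44 N
49.1 × 8.220e-8 / 1.210e44 = 3.334e-50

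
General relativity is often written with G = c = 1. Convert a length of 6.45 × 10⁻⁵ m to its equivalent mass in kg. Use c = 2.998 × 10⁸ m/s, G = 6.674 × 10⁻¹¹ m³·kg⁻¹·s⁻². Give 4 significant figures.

Length → mass via c²/G.
6.45 × 10⁻⁵ m × (c²/G) = 8.686 × 10²² kg

8.686 × 10²² kg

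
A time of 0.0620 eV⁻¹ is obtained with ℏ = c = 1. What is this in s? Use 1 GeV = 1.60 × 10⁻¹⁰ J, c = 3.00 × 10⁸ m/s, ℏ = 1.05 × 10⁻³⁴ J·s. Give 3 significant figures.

4.07 × 10⁻¹⁷ s

A time is [E]⁻¹ in ℏ=c=1; restore one factor of ℏ.
1 GeV⁻¹ → ℏ × (1 GeV in J)⁻¹ = 6.56 × 10⁻²⁵ s.
Convert the energy scale: 0.0620 eV⁻¹ = 6.20 × 10⁷ GeV⁻¹.
Result: 6.20 × 10⁷ × 6.56 × 10⁻²⁵ = 4.07 × 10⁻¹⁷ s.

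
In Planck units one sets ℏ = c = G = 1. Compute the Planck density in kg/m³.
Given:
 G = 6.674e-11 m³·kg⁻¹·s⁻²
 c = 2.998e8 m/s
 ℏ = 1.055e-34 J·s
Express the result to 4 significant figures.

5.154e96 kg/m³

ρ_P = c⁵/(ℏG²)
  = 2.422e42 / 4.699e-55
  = 5.154e96 kg/m³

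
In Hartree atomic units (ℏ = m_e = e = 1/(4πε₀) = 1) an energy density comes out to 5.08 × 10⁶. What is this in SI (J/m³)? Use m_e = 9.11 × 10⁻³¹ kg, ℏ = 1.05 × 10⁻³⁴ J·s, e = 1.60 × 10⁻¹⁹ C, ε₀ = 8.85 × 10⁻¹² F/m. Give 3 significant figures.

1.53 × 10²⁰ J/m³

One atomic unit of energy density: u_au = E_h/a₀³ = m_e⁴e¹⁰/((4πε₀)⁵ℏ⁸) = 3.01 × 10¹³ J/m³.
5.08 × 10⁶ × 3.01 × 10¹³ J/m³ = 1.53 × 10²⁰ J/m³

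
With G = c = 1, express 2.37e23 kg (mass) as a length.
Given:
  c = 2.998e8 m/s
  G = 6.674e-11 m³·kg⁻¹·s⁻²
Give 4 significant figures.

1.760e-4 m

In G = c = 1 units mass has dimensions of length; the conversion factor is G/c².
2.37e23 kg × (G/c²) = 1.760e-4 m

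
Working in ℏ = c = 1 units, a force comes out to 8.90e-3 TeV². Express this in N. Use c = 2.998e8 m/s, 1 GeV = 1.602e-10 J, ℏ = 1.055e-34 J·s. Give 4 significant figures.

7.222e9 N

Force is [E]/[L] = [E]²/(ℏc); restore (ℏc)⁻¹.
1 GeV² → 1/(ℏc) × (1 GeV in J)² = 8.114e5 N.
Convert the energy scale: 8.90e-3 TeV² = 8.90e3 GeV².
Result: 8.90e3 × 8.114e5 = 7.222e9 N.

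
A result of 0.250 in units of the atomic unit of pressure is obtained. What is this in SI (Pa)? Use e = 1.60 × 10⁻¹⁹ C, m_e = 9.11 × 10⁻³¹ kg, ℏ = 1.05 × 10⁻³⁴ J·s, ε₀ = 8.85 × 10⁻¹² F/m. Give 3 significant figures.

One atomic unit of pressure: P_au = E_h/a₀³ = m_e⁴e¹⁰/((4πε₀)⁵ℏ⁸) = 3.01 × 10¹³ Pa.
0.250 × 3.01 × 10¹³ Pa = 7.53 × 10¹² Pa

7.53 × 10¹² Pa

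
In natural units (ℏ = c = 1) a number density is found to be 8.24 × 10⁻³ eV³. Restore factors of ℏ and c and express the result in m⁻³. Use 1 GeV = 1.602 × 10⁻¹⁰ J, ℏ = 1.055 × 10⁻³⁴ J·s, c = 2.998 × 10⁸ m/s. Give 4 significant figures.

Number density is [L]⁻³ = [E]³/(ℏc)³.
1 GeV³ → 1/(ℏc)³ × (1 GeV in J)³ = 1.299 × 10⁴⁷ m⁻³.
Convert the energy scale: 8.24 × 10⁻³ eV³ = 8.24 × 10⁻³⁰ GeV³.
Result: 8.24 × 10⁻³⁰ × 1.299 × 10⁴⁷ = 1.071 × 10¹⁸ m⁻³.

1.071 × 10¹⁸ m⁻³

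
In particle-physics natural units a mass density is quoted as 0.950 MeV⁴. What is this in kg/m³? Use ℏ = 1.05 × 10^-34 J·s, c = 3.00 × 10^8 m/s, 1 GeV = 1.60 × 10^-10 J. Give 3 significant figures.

2.21 × 10^8 kg/m³

Mass density is [E]/(c²[L]³) = [E]⁴/(ℏ³c⁵).
1 GeV⁴ → 1/(ℏ³c⁵) × (1 GeV in J)⁴ = 2.33 × 10^20 kg/m³.
Convert the energy scale: 0.950 MeV⁴ = 9.50 × 10^-13 GeV⁴.
Result: 9.50 × 10^-13 × 2.33 × 10^20 = 2.21 × 10^8 kg/m³.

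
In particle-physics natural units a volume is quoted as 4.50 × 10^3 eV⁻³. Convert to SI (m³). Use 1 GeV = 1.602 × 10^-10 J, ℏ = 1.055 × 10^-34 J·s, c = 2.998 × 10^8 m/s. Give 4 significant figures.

3.463 × 10^-17 m³

Volume is [L]³ = [E]⁻³·(ℏc)³.
1 GeV⁻³ → (ℏc)³ × (1 GeV in J)⁻³ = 7.696 × 10^-48 m³.
Convert the energy scale: 4.50 × 10^3 eV⁻³ = 4.50 × 10^30 GeV⁻³.
Result: 4.50 × 10^30 × 7.696 × 10^-48 = 3.463 × 10^-17 m³.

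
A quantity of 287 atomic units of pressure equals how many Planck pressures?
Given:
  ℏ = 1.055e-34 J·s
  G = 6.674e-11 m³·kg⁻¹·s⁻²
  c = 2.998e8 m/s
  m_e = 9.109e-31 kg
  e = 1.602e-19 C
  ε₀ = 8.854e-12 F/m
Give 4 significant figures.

1.815e-98

atomic unit of pressure: P_au = E_h/a₀³ = m_e⁴e¹⁰/((4πε₀)⁵ℏ⁸) = 2.929e13 Pa
Planck pressure: p_P = c⁷/(ℏG²) = 4.632e113 Pa
287 × 2.929e13 / 4.632e113 = 1.815e-98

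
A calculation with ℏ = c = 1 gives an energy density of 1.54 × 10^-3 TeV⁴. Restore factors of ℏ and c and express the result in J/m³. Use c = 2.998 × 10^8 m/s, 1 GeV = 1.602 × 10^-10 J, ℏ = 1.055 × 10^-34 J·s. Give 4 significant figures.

3.206 × 10^46 J/m³

[E]/[L]³ = [E]⁴/(ℏc)³; restore (ℏc)⁻³.
1 GeV⁴ → 1/(ℏc)³ × (1 GeV in J)⁴ = 2.082 × 10^37 J/m³.
Convert the energy scale: 1.54 × 10^-3 TeV⁴ = 1.54 × 10^9 GeV⁴.
Result: 1.54 × 10^9 × 2.082 × 10^37 = 3.206 × 10^46 J/m³.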